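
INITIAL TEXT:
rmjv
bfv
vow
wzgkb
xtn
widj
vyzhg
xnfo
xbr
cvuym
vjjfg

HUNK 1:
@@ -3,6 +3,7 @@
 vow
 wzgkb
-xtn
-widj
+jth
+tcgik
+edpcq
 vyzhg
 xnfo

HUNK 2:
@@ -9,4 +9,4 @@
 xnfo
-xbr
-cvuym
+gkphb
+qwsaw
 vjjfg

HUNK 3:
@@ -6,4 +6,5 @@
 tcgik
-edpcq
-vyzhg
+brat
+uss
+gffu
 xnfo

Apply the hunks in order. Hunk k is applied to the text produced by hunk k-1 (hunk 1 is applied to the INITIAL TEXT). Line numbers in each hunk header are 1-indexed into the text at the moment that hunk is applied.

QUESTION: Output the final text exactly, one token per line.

Answer: rmjv
bfv
vow
wzgkb
jth
tcgik
brat
uss
gffu
xnfo
gkphb
qwsaw
vjjfg

Derivation:
Hunk 1: at line 3 remove [xtn,widj] add [jth,tcgik,edpcq] -> 12 lines: rmjv bfv vow wzgkb jth tcgik edpcq vyzhg xnfo xbr cvuym vjjfg
Hunk 2: at line 9 remove [xbr,cvuym] add [gkphb,qwsaw] -> 12 lines: rmjv bfv vow wzgkb jth tcgik edpcq vyzhg xnfo gkphb qwsaw vjjfg
Hunk 3: at line 6 remove [edpcq,vyzhg] add [brat,uss,gffu] -> 13 lines: rmjv bfv vow wzgkb jth tcgik brat uss gffu xnfo gkphb qwsaw vjjfg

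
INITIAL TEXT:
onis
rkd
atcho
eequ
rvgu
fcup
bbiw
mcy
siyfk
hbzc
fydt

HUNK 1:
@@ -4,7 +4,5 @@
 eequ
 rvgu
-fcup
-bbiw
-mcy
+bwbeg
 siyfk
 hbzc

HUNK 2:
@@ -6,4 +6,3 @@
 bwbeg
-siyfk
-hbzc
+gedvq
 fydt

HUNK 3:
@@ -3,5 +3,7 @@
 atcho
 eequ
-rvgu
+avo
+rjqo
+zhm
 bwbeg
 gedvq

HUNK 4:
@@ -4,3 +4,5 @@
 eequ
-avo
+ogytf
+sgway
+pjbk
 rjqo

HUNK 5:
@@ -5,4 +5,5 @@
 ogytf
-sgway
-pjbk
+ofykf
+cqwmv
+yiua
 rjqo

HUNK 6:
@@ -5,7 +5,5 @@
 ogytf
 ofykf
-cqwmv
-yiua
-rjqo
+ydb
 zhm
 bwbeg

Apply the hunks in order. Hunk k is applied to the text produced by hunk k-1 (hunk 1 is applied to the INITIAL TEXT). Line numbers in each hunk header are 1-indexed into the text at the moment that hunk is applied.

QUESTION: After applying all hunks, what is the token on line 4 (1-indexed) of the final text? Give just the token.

Hunk 1: at line 4 remove [fcup,bbiw,mcy] add [bwbeg] -> 9 lines: onis rkd atcho eequ rvgu bwbeg siyfk hbzc fydt
Hunk 2: at line 6 remove [siyfk,hbzc] add [gedvq] -> 8 lines: onis rkd atcho eequ rvgu bwbeg gedvq fydt
Hunk 3: at line 3 remove [rvgu] add [avo,rjqo,zhm] -> 10 lines: onis rkd atcho eequ avo rjqo zhm bwbeg gedvq fydt
Hunk 4: at line 4 remove [avo] add [ogytf,sgway,pjbk] -> 12 lines: onis rkd atcho eequ ogytf sgway pjbk rjqo zhm bwbeg gedvq fydt
Hunk 5: at line 5 remove [sgway,pjbk] add [ofykf,cqwmv,yiua] -> 13 lines: onis rkd atcho eequ ogytf ofykf cqwmv yiua rjqo zhm bwbeg gedvq fydt
Hunk 6: at line 5 remove [cqwmv,yiua,rjqo] add [ydb] -> 11 lines: onis rkd atcho eequ ogytf ofykf ydb zhm bwbeg gedvq fydt
Final line 4: eequ

Answer: eequ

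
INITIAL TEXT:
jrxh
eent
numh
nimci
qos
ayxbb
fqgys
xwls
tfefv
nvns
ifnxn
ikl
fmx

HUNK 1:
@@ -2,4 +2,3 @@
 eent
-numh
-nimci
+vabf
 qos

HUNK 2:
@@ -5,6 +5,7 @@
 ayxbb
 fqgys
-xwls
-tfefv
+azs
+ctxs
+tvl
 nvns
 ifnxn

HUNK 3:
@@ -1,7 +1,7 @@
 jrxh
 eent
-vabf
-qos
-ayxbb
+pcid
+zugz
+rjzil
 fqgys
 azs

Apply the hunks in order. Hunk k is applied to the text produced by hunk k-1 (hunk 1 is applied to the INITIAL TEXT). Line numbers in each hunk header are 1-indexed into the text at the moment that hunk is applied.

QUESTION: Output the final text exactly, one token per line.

Answer: jrxh
eent
pcid
zugz
rjzil
fqgys
azs
ctxs
tvl
nvns
ifnxn
ikl
fmx

Derivation:
Hunk 1: at line 2 remove [numh,nimci] add [vabf] -> 12 lines: jrxh eent vabf qos ayxbb fqgys xwls tfefv nvns ifnxn ikl fmx
Hunk 2: at line 5 remove [xwls,tfefv] add [azs,ctxs,tvl] -> 13 lines: jrxh eent vabf qos ayxbb fqgys azs ctxs tvl nvns ifnxn ikl fmx
Hunk 3: at line 1 remove [vabf,qos,ayxbb] add [pcid,zugz,rjzil] -> 13 lines: jrxh eent pcid zugz rjzil fqgys azs ctxs tvl nvns ifnxn ikl fmx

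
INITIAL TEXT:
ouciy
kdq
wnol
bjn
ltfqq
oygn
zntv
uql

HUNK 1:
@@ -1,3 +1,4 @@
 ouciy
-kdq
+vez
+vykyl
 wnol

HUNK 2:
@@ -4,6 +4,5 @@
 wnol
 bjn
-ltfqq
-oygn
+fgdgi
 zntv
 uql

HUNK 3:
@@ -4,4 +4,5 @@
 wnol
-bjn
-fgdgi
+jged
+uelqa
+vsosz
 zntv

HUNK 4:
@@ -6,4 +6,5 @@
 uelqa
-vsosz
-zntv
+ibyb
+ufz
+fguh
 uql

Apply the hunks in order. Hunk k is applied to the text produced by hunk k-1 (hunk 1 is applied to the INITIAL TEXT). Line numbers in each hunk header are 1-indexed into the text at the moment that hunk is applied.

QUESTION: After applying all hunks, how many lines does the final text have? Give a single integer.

Hunk 1: at line 1 remove [kdq] add [vez,vykyl] -> 9 lines: ouciy vez vykyl wnol bjn ltfqq oygn zntv uql
Hunk 2: at line 4 remove [ltfqq,oygn] add [fgdgi] -> 8 lines: ouciy vez vykyl wnol bjn fgdgi zntv uql
Hunk 3: at line 4 remove [bjn,fgdgi] add [jged,uelqa,vsosz] -> 9 lines: ouciy vez vykyl wnol jged uelqa vsosz zntv uql
Hunk 4: at line 6 remove [vsosz,zntv] add [ibyb,ufz,fguh] -> 10 lines: ouciy vez vykyl wnol jged uelqa ibyb ufz fguh uql
Final line count: 10

Answer: 10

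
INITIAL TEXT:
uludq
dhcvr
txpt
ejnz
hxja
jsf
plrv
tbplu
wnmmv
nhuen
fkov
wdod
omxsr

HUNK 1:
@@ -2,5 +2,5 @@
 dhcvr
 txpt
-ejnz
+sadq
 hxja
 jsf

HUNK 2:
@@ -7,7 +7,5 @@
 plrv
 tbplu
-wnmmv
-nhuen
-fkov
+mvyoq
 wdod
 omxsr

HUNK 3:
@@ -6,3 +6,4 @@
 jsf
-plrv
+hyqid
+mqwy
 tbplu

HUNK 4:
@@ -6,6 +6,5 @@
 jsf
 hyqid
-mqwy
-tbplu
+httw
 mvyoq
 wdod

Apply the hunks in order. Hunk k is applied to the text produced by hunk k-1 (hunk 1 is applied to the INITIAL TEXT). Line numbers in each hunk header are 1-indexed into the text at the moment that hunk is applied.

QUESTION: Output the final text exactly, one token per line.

Answer: uludq
dhcvr
txpt
sadq
hxja
jsf
hyqid
httw
mvyoq
wdod
omxsr

Derivation:
Hunk 1: at line 2 remove [ejnz] add [sadq] -> 13 lines: uludq dhcvr txpt sadq hxja jsf plrv tbplu wnmmv nhuen fkov wdod omxsr
Hunk 2: at line 7 remove [wnmmv,nhuen,fkov] add [mvyoq] -> 11 lines: uludq dhcvr txpt sadq hxja jsf plrv tbplu mvyoq wdod omxsr
Hunk 3: at line 6 remove [plrv] add [hyqid,mqwy] -> 12 lines: uludq dhcvr txpt sadq hxja jsf hyqid mqwy tbplu mvyoq wdod omxsr
Hunk 4: at line 6 remove [mqwy,tbplu] add [httw] -> 11 lines: uludq dhcvr txpt sadq hxja jsf hyqid httw mvyoq wdod omxsr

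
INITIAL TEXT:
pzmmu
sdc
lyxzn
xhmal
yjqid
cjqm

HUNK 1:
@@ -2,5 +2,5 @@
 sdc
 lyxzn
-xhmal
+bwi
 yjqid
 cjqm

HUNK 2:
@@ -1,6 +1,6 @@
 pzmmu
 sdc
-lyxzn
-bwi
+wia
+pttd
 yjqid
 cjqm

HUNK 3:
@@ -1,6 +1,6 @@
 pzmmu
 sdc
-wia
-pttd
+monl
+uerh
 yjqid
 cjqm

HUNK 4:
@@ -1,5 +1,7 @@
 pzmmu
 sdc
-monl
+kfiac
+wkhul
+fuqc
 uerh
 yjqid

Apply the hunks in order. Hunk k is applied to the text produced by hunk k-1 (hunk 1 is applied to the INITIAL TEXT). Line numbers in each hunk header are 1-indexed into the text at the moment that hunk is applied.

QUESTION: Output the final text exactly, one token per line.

Hunk 1: at line 2 remove [xhmal] add [bwi] -> 6 lines: pzmmu sdc lyxzn bwi yjqid cjqm
Hunk 2: at line 1 remove [lyxzn,bwi] add [wia,pttd] -> 6 lines: pzmmu sdc wia pttd yjqid cjqm
Hunk 3: at line 1 remove [wia,pttd] add [monl,uerh] -> 6 lines: pzmmu sdc monl uerh yjqid cjqm
Hunk 4: at line 1 remove [monl] add [kfiac,wkhul,fuqc] -> 8 lines: pzmmu sdc kfiac wkhul fuqc uerh yjqid cjqm

Answer: pzmmu
sdc
kfiac
wkhul
fuqc
uerh
yjqid
cjqm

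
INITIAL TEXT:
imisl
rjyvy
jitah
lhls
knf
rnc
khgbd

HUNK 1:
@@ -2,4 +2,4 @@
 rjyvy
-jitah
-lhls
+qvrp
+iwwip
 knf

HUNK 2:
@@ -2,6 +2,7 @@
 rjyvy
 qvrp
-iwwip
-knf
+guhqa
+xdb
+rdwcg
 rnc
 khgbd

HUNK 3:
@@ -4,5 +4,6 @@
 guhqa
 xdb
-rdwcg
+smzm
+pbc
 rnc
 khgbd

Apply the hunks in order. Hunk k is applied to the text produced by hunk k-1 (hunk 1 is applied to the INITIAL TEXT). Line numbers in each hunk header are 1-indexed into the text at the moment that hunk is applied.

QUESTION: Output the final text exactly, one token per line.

Hunk 1: at line 2 remove [jitah,lhls] add [qvrp,iwwip] -> 7 lines: imisl rjyvy qvrp iwwip knf rnc khgbd
Hunk 2: at line 2 remove [iwwip,knf] add [guhqa,xdb,rdwcg] -> 8 lines: imisl rjyvy qvrp guhqa xdb rdwcg rnc khgbd
Hunk 3: at line 4 remove [rdwcg] add [smzm,pbc] -> 9 lines: imisl rjyvy qvrp guhqa xdb smzm pbc rnc khgbd

Answer: imisl
rjyvy
qvrp
guhqa
xdb
smzm
pbc
rnc
khgbd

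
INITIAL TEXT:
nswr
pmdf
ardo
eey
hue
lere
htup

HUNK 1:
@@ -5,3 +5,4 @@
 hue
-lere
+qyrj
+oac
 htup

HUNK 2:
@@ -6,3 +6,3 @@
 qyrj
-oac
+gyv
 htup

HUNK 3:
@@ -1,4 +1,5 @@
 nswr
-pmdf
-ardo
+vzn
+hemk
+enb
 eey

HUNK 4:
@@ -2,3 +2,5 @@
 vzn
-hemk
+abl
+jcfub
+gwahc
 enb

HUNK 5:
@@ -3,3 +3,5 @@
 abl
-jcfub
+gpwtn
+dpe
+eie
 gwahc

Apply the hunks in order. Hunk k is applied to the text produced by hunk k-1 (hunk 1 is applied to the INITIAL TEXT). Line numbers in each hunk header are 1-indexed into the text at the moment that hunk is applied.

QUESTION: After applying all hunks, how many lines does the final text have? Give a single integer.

Hunk 1: at line 5 remove [lere] add [qyrj,oac] -> 8 lines: nswr pmdf ardo eey hue qyrj oac htup
Hunk 2: at line 6 remove [oac] add [gyv] -> 8 lines: nswr pmdf ardo eey hue qyrj gyv htup
Hunk 3: at line 1 remove [pmdf,ardo] add [vzn,hemk,enb] -> 9 lines: nswr vzn hemk enb eey hue qyrj gyv htup
Hunk 4: at line 2 remove [hemk] add [abl,jcfub,gwahc] -> 11 lines: nswr vzn abl jcfub gwahc enb eey hue qyrj gyv htup
Hunk 5: at line 3 remove [jcfub] add [gpwtn,dpe,eie] -> 13 lines: nswr vzn abl gpwtn dpe eie gwahc enb eey hue qyrj gyv htup
Final line count: 13

Answer: 13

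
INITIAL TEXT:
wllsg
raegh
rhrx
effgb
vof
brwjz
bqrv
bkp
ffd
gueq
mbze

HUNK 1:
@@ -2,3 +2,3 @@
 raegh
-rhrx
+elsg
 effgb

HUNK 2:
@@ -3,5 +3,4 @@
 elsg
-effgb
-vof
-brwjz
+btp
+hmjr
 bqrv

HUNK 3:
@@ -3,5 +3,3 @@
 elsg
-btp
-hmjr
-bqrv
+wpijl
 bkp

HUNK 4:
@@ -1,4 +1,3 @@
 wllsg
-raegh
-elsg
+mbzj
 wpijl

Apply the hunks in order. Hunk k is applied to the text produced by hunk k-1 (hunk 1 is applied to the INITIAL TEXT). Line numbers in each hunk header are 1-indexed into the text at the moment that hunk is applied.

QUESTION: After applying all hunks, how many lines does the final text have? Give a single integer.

Answer: 7

Derivation:
Hunk 1: at line 2 remove [rhrx] add [elsg] -> 11 lines: wllsg raegh elsg effgb vof brwjz bqrv bkp ffd gueq mbze
Hunk 2: at line 3 remove [effgb,vof,brwjz] add [btp,hmjr] -> 10 lines: wllsg raegh elsg btp hmjr bqrv bkp ffd gueq mbze
Hunk 3: at line 3 remove [btp,hmjr,bqrv] add [wpijl] -> 8 lines: wllsg raegh elsg wpijl bkp ffd gueq mbze
Hunk 4: at line 1 remove [raegh,elsg] add [mbzj] -> 7 lines: wllsg mbzj wpijl bkp ffd gueq mbze
Final line count: 7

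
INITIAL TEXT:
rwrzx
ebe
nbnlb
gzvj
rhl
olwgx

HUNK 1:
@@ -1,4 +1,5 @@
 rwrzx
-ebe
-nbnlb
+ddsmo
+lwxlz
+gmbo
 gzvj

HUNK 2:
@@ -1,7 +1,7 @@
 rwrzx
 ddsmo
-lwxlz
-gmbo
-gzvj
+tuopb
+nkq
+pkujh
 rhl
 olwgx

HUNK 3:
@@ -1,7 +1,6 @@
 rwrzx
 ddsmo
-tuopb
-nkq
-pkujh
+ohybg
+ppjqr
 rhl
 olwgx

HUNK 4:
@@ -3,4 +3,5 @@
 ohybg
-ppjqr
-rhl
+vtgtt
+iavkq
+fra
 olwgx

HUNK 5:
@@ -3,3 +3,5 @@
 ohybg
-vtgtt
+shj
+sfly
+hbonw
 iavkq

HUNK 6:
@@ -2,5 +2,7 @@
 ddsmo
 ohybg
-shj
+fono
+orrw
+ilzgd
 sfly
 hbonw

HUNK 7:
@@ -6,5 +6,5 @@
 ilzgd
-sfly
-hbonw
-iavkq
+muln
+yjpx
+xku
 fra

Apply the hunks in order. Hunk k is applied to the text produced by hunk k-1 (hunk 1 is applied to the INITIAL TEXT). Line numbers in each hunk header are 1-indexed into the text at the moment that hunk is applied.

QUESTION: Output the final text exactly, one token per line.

Answer: rwrzx
ddsmo
ohybg
fono
orrw
ilzgd
muln
yjpx
xku
fra
olwgx

Derivation:
Hunk 1: at line 1 remove [ebe,nbnlb] add [ddsmo,lwxlz,gmbo] -> 7 lines: rwrzx ddsmo lwxlz gmbo gzvj rhl olwgx
Hunk 2: at line 1 remove [lwxlz,gmbo,gzvj] add [tuopb,nkq,pkujh] -> 7 lines: rwrzx ddsmo tuopb nkq pkujh rhl olwgx
Hunk 3: at line 1 remove [tuopb,nkq,pkujh] add [ohybg,ppjqr] -> 6 lines: rwrzx ddsmo ohybg ppjqr rhl olwgx
Hunk 4: at line 3 remove [ppjqr,rhl] add [vtgtt,iavkq,fra] -> 7 lines: rwrzx ddsmo ohybg vtgtt iavkq fra olwgx
Hunk 5: at line 3 remove [vtgtt] add [shj,sfly,hbonw] -> 9 lines: rwrzx ddsmo ohybg shj sfly hbonw iavkq fra olwgx
Hunk 6: at line 2 remove [shj] add [fono,orrw,ilzgd] -> 11 lines: rwrzx ddsmo ohybg fono orrw ilzgd sfly hbonw iavkq fra olwgx
Hunk 7: at line 6 remove [sfly,hbonw,iavkq] add [muln,yjpx,xku] -> 11 lines: rwrzx ddsmo ohybg fono orrw ilzgd muln yjpx xku fra olwgx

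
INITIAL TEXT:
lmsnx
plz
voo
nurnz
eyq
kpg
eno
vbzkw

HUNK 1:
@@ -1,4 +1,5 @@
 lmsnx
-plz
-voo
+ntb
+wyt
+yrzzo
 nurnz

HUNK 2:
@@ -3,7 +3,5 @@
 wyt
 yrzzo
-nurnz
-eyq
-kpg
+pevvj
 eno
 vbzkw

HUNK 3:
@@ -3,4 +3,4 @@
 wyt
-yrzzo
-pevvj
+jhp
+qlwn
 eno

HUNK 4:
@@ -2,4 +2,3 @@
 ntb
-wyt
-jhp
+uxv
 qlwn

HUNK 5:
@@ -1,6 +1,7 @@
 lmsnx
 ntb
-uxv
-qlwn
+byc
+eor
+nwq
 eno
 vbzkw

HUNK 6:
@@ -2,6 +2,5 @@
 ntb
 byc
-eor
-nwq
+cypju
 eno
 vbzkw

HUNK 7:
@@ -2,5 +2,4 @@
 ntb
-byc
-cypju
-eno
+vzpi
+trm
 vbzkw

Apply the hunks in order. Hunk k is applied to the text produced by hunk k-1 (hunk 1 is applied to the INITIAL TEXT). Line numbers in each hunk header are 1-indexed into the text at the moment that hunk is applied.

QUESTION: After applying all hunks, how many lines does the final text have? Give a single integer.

Hunk 1: at line 1 remove [plz,voo] add [ntb,wyt,yrzzo] -> 9 lines: lmsnx ntb wyt yrzzo nurnz eyq kpg eno vbzkw
Hunk 2: at line 3 remove [nurnz,eyq,kpg] add [pevvj] -> 7 lines: lmsnx ntb wyt yrzzo pevvj eno vbzkw
Hunk 3: at line 3 remove [yrzzo,pevvj] add [jhp,qlwn] -> 7 lines: lmsnx ntb wyt jhp qlwn eno vbzkw
Hunk 4: at line 2 remove [wyt,jhp] add [uxv] -> 6 lines: lmsnx ntb uxv qlwn eno vbzkw
Hunk 5: at line 1 remove [uxv,qlwn] add [byc,eor,nwq] -> 7 lines: lmsnx ntb byc eor nwq eno vbzkw
Hunk 6: at line 2 remove [eor,nwq] add [cypju] -> 6 lines: lmsnx ntb byc cypju eno vbzkw
Hunk 7: at line 2 remove [byc,cypju,eno] add [vzpi,trm] -> 5 lines: lmsnx ntb vzpi trm vbzkw
Final line count: 5

Answer: 5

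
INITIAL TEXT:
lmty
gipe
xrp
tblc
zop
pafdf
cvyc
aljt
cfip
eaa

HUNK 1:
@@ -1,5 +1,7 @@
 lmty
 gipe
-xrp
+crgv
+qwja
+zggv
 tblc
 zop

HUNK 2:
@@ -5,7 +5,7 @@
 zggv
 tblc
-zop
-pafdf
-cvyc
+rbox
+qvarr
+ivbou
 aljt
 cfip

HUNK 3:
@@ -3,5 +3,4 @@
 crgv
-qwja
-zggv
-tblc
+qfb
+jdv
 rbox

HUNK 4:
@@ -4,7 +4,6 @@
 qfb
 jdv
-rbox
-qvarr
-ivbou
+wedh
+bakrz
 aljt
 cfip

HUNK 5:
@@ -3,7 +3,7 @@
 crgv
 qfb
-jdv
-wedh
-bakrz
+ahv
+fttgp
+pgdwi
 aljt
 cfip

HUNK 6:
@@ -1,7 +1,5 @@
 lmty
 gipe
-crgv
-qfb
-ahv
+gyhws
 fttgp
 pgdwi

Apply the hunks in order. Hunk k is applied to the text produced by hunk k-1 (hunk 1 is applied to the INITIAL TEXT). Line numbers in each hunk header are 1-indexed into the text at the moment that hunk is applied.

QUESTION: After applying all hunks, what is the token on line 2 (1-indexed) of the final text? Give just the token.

Answer: gipe

Derivation:
Hunk 1: at line 1 remove [xrp] add [crgv,qwja,zggv] -> 12 lines: lmty gipe crgv qwja zggv tblc zop pafdf cvyc aljt cfip eaa
Hunk 2: at line 5 remove [zop,pafdf,cvyc] add [rbox,qvarr,ivbou] -> 12 lines: lmty gipe crgv qwja zggv tblc rbox qvarr ivbou aljt cfip eaa
Hunk 3: at line 3 remove [qwja,zggv,tblc] add [qfb,jdv] -> 11 lines: lmty gipe crgv qfb jdv rbox qvarr ivbou aljt cfip eaa
Hunk 4: at line 4 remove [rbox,qvarr,ivbou] add [wedh,bakrz] -> 10 lines: lmty gipe crgv qfb jdv wedh bakrz aljt cfip eaa
Hunk 5: at line 3 remove [jdv,wedh,bakrz] add [ahv,fttgp,pgdwi] -> 10 lines: lmty gipe crgv qfb ahv fttgp pgdwi aljt cfip eaa
Hunk 6: at line 1 remove [crgv,qfb,ahv] add [gyhws] -> 8 lines: lmty gipe gyhws fttgp pgdwi aljt cfip eaa
Final line 2: gipe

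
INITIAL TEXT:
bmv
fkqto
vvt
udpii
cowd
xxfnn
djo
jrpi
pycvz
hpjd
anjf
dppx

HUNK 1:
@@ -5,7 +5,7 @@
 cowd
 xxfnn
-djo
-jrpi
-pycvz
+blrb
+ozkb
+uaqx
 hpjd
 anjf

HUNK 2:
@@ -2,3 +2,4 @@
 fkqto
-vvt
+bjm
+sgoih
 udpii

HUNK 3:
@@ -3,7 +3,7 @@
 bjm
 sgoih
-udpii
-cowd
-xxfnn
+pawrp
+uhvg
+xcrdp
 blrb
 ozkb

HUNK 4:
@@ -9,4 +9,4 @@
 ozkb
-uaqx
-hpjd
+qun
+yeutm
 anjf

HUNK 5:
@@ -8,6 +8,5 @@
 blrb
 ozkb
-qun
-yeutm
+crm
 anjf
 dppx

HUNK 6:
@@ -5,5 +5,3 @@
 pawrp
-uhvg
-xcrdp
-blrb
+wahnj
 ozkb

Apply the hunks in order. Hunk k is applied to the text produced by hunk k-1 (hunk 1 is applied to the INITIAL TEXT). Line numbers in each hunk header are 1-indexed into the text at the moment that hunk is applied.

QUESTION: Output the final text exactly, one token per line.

Hunk 1: at line 5 remove [djo,jrpi,pycvz] add [blrb,ozkb,uaqx] -> 12 lines: bmv fkqto vvt udpii cowd xxfnn blrb ozkb uaqx hpjd anjf dppx
Hunk 2: at line 2 remove [vvt] add [bjm,sgoih] -> 13 lines: bmv fkqto bjm sgoih udpii cowd xxfnn blrb ozkb uaqx hpjd anjf dppx
Hunk 3: at line 3 remove [udpii,cowd,xxfnn] add [pawrp,uhvg,xcrdp] -> 13 lines: bmv fkqto bjm sgoih pawrp uhvg xcrdp blrb ozkb uaqx hpjd anjf dppx
Hunk 4: at line 9 remove [uaqx,hpjd] add [qun,yeutm] -> 13 lines: bmv fkqto bjm sgoih pawrp uhvg xcrdp blrb ozkb qun yeutm anjf dppx
Hunk 5: at line 8 remove [qun,yeutm] add [crm] -> 12 lines: bmv fkqto bjm sgoih pawrp uhvg xcrdp blrb ozkb crm anjf dppx
Hunk 6: at line 5 remove [uhvg,xcrdp,blrb] add [wahnj] -> 10 lines: bmv fkqto bjm sgoih pawrp wahnj ozkb crm anjf dppx

Answer: bmv
fkqto
bjm
sgoih
pawrp
wahnj
ozkb
crm
anjf
dppx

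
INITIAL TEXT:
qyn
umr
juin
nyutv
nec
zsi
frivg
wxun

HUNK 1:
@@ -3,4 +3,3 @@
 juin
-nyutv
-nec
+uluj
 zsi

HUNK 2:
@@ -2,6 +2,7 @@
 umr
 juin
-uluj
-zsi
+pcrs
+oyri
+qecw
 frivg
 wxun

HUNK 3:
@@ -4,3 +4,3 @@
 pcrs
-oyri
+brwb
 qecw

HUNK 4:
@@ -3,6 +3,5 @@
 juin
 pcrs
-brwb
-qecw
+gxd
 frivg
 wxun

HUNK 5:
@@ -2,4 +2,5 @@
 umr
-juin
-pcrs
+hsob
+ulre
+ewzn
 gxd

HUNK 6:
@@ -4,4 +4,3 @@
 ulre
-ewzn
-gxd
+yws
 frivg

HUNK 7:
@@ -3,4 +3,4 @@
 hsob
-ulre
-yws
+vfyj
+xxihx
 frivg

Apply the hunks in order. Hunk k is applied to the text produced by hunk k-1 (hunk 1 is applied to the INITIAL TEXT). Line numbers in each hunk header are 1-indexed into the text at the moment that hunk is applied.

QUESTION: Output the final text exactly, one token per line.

Hunk 1: at line 3 remove [nyutv,nec] add [uluj] -> 7 lines: qyn umr juin uluj zsi frivg wxun
Hunk 2: at line 2 remove [uluj,zsi] add [pcrs,oyri,qecw] -> 8 lines: qyn umr juin pcrs oyri qecw frivg wxun
Hunk 3: at line 4 remove [oyri] add [brwb] -> 8 lines: qyn umr juin pcrs brwb qecw frivg wxun
Hunk 4: at line 3 remove [brwb,qecw] add [gxd] -> 7 lines: qyn umr juin pcrs gxd frivg wxun
Hunk 5: at line 2 remove [juin,pcrs] add [hsob,ulre,ewzn] -> 8 lines: qyn umr hsob ulre ewzn gxd frivg wxun
Hunk 6: at line 4 remove [ewzn,gxd] add [yws] -> 7 lines: qyn umr hsob ulre yws frivg wxun
Hunk 7: at line 3 remove [ulre,yws] add [vfyj,xxihx] -> 7 lines: qyn umr hsob vfyj xxihx frivg wxun

Answer: qyn
umr
hsob
vfyj
xxihx
frivg
wxun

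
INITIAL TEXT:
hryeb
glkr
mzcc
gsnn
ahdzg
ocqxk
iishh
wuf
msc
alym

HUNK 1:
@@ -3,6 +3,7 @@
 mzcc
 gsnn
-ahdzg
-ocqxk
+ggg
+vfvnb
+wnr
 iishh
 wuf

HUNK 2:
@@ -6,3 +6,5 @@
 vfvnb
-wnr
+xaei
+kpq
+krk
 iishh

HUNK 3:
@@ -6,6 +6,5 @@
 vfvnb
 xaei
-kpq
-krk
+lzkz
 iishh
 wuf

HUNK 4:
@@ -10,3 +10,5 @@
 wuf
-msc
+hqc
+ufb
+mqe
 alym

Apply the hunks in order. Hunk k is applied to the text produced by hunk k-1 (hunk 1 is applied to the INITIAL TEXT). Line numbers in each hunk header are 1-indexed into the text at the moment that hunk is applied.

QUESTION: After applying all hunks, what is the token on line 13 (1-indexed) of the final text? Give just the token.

Answer: mqe

Derivation:
Hunk 1: at line 3 remove [ahdzg,ocqxk] add [ggg,vfvnb,wnr] -> 11 lines: hryeb glkr mzcc gsnn ggg vfvnb wnr iishh wuf msc alym
Hunk 2: at line 6 remove [wnr] add [xaei,kpq,krk] -> 13 lines: hryeb glkr mzcc gsnn ggg vfvnb xaei kpq krk iishh wuf msc alym
Hunk 3: at line 6 remove [kpq,krk] add [lzkz] -> 12 lines: hryeb glkr mzcc gsnn ggg vfvnb xaei lzkz iishh wuf msc alym
Hunk 4: at line 10 remove [msc] add [hqc,ufb,mqe] -> 14 lines: hryeb glkr mzcc gsnn ggg vfvnb xaei lzkz iishh wuf hqc ufb mqe alym
Final line 13: mqe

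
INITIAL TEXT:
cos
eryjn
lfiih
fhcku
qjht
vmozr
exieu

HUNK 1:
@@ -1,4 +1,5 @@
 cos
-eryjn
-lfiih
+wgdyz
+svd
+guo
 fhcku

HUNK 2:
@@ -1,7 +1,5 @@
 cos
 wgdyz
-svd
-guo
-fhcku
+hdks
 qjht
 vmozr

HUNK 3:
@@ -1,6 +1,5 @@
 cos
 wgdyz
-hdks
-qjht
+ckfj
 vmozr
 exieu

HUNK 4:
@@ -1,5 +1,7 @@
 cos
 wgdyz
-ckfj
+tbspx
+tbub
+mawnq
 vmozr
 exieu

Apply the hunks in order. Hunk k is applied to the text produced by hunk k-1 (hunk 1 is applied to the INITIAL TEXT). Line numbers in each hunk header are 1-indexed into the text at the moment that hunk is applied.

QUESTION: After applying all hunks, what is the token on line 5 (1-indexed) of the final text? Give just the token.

Hunk 1: at line 1 remove [eryjn,lfiih] add [wgdyz,svd,guo] -> 8 lines: cos wgdyz svd guo fhcku qjht vmozr exieu
Hunk 2: at line 1 remove [svd,guo,fhcku] add [hdks] -> 6 lines: cos wgdyz hdks qjht vmozr exieu
Hunk 3: at line 1 remove [hdks,qjht] add [ckfj] -> 5 lines: cos wgdyz ckfj vmozr exieu
Hunk 4: at line 1 remove [ckfj] add [tbspx,tbub,mawnq] -> 7 lines: cos wgdyz tbspx tbub mawnq vmozr exieu
Final line 5: mawnq

Answer: mawnq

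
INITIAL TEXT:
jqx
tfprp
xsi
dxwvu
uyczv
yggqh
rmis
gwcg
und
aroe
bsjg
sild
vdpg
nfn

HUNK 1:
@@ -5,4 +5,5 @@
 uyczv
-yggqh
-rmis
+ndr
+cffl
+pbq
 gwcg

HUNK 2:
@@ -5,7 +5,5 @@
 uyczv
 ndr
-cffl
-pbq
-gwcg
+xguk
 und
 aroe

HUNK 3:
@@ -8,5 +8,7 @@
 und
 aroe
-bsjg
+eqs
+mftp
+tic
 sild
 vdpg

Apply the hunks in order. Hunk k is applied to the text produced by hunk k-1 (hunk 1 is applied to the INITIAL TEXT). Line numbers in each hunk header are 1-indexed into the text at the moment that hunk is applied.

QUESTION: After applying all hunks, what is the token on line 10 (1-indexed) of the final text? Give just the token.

Answer: eqs

Derivation:
Hunk 1: at line 5 remove [yggqh,rmis] add [ndr,cffl,pbq] -> 15 lines: jqx tfprp xsi dxwvu uyczv ndr cffl pbq gwcg und aroe bsjg sild vdpg nfn
Hunk 2: at line 5 remove [cffl,pbq,gwcg] add [xguk] -> 13 lines: jqx tfprp xsi dxwvu uyczv ndr xguk und aroe bsjg sild vdpg nfn
Hunk 3: at line 8 remove [bsjg] add [eqs,mftp,tic] -> 15 lines: jqx tfprp xsi dxwvu uyczv ndr xguk und aroe eqs mftp tic sild vdpg nfn
Final line 10: eqs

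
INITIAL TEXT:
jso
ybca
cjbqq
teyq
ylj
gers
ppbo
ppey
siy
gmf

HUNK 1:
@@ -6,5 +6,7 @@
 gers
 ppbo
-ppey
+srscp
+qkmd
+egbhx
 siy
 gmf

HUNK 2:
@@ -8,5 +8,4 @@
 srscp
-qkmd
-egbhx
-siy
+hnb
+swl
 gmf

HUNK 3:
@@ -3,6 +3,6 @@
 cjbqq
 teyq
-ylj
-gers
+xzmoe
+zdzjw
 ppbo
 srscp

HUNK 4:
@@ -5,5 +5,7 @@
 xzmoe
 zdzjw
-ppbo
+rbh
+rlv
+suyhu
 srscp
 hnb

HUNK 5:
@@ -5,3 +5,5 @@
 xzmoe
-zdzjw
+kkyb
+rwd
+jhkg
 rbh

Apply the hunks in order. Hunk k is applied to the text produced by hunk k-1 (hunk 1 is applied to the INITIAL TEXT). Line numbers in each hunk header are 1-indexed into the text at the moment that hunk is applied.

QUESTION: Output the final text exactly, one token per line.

Hunk 1: at line 6 remove [ppey] add [srscp,qkmd,egbhx] -> 12 lines: jso ybca cjbqq teyq ylj gers ppbo srscp qkmd egbhx siy gmf
Hunk 2: at line 8 remove [qkmd,egbhx,siy] add [hnb,swl] -> 11 lines: jso ybca cjbqq teyq ylj gers ppbo srscp hnb swl gmf
Hunk 3: at line 3 remove [ylj,gers] add [xzmoe,zdzjw] -> 11 lines: jso ybca cjbqq teyq xzmoe zdzjw ppbo srscp hnb swl gmf
Hunk 4: at line 5 remove [ppbo] add [rbh,rlv,suyhu] -> 13 lines: jso ybca cjbqq teyq xzmoe zdzjw rbh rlv suyhu srscp hnb swl gmf
Hunk 5: at line 5 remove [zdzjw] add [kkyb,rwd,jhkg] -> 15 lines: jso ybca cjbqq teyq xzmoe kkyb rwd jhkg rbh rlv suyhu srscp hnb swl gmf

Answer: jso
ybca
cjbqq
teyq
xzmoe
kkyb
rwd
jhkg
rbh
rlv
suyhu
srscp
hnb
swl
gmf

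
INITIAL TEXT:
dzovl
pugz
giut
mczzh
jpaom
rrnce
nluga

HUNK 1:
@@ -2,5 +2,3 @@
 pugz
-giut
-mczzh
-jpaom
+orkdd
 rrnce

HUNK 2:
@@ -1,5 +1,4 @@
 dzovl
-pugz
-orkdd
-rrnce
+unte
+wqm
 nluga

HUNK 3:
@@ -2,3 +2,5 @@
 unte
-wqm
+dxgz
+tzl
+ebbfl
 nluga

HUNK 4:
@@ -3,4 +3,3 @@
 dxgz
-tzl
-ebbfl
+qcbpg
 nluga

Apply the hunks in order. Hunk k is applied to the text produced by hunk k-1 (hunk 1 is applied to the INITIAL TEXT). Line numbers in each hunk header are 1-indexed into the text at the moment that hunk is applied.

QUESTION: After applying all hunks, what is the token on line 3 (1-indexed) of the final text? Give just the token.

Answer: dxgz

Derivation:
Hunk 1: at line 2 remove [giut,mczzh,jpaom] add [orkdd] -> 5 lines: dzovl pugz orkdd rrnce nluga
Hunk 2: at line 1 remove [pugz,orkdd,rrnce] add [unte,wqm] -> 4 lines: dzovl unte wqm nluga
Hunk 3: at line 2 remove [wqm] add [dxgz,tzl,ebbfl] -> 6 lines: dzovl unte dxgz tzl ebbfl nluga
Hunk 4: at line 3 remove [tzl,ebbfl] add [qcbpg] -> 5 lines: dzovl unte dxgz qcbpg nluga
Final line 3: dxgz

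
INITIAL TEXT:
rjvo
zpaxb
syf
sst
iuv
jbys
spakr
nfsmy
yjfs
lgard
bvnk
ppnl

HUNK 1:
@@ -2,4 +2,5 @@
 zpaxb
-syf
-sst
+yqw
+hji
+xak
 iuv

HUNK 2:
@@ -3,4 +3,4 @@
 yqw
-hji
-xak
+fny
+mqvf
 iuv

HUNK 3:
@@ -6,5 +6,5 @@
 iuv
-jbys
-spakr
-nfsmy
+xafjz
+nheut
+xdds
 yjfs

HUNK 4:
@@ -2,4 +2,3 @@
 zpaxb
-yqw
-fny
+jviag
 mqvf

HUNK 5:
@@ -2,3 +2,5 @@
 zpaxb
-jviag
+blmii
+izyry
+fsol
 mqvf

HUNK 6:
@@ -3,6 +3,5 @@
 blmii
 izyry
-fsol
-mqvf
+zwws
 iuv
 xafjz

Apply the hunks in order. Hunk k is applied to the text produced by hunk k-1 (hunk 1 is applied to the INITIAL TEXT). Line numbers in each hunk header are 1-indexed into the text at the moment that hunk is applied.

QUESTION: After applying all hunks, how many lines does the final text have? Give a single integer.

Hunk 1: at line 2 remove [syf,sst] add [yqw,hji,xak] -> 13 lines: rjvo zpaxb yqw hji xak iuv jbys spakr nfsmy yjfs lgard bvnk ppnl
Hunk 2: at line 3 remove [hji,xak] add [fny,mqvf] -> 13 lines: rjvo zpaxb yqw fny mqvf iuv jbys spakr nfsmy yjfs lgard bvnk ppnl
Hunk 3: at line 6 remove [jbys,spakr,nfsmy] add [xafjz,nheut,xdds] -> 13 lines: rjvo zpaxb yqw fny mqvf iuv xafjz nheut xdds yjfs lgard bvnk ppnl
Hunk 4: at line 2 remove [yqw,fny] add [jviag] -> 12 lines: rjvo zpaxb jviag mqvf iuv xafjz nheut xdds yjfs lgard bvnk ppnl
Hunk 5: at line 2 remove [jviag] add [blmii,izyry,fsol] -> 14 lines: rjvo zpaxb blmii izyry fsol mqvf iuv xafjz nheut xdds yjfs lgard bvnk ppnl
Hunk 6: at line 3 remove [fsol,mqvf] add [zwws] -> 13 lines: rjvo zpaxb blmii izyry zwws iuv xafjz nheut xdds yjfs lgard bvnk ppnl
Final line count: 13

Answer: 13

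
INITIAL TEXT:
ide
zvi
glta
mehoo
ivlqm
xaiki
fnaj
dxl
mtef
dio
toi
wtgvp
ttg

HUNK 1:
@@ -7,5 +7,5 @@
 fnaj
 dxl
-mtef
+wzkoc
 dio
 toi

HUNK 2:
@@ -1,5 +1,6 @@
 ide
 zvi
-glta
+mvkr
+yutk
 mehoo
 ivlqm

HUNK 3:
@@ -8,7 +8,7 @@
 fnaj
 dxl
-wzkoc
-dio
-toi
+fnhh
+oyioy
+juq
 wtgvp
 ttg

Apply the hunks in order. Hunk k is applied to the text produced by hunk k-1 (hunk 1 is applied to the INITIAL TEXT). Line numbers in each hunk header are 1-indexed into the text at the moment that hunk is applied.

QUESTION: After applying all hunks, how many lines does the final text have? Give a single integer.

Answer: 14

Derivation:
Hunk 1: at line 7 remove [mtef] add [wzkoc] -> 13 lines: ide zvi glta mehoo ivlqm xaiki fnaj dxl wzkoc dio toi wtgvp ttg
Hunk 2: at line 1 remove [glta] add [mvkr,yutk] -> 14 lines: ide zvi mvkr yutk mehoo ivlqm xaiki fnaj dxl wzkoc dio toi wtgvp ttg
Hunk 3: at line 8 remove [wzkoc,dio,toi] add [fnhh,oyioy,juq] -> 14 lines: ide zvi mvkr yutk mehoo ivlqm xaiki fnaj dxl fnhh oyioy juq wtgvp ttg
Final line count: 14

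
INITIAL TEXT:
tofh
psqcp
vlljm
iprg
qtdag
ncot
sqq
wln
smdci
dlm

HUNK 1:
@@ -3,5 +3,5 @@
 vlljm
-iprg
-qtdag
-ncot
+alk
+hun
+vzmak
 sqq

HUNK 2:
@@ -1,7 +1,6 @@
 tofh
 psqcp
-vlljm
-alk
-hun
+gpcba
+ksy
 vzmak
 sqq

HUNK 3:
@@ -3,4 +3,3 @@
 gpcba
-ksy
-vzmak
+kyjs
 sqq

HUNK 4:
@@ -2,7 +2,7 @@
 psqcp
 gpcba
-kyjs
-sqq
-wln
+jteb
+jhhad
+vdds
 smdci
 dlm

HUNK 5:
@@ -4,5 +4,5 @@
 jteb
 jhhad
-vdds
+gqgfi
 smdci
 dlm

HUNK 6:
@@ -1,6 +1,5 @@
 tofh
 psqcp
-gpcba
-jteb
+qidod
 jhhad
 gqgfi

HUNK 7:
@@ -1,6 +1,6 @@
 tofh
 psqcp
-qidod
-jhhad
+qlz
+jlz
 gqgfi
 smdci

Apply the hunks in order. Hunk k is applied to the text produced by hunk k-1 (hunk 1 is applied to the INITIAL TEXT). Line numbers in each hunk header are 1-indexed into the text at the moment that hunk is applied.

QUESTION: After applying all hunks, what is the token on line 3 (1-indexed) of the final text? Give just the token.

Answer: qlz

Derivation:
Hunk 1: at line 3 remove [iprg,qtdag,ncot] add [alk,hun,vzmak] -> 10 lines: tofh psqcp vlljm alk hun vzmak sqq wln smdci dlm
Hunk 2: at line 1 remove [vlljm,alk,hun] add [gpcba,ksy] -> 9 lines: tofh psqcp gpcba ksy vzmak sqq wln smdci dlm
Hunk 3: at line 3 remove [ksy,vzmak] add [kyjs] -> 8 lines: tofh psqcp gpcba kyjs sqq wln smdci dlm
Hunk 4: at line 2 remove [kyjs,sqq,wln] add [jteb,jhhad,vdds] -> 8 lines: tofh psqcp gpcba jteb jhhad vdds smdci dlm
Hunk 5: at line 4 remove [vdds] add [gqgfi] -> 8 lines: tofh psqcp gpcba jteb jhhad gqgfi smdci dlm
Hunk 6: at line 1 remove [gpcba,jteb] add [qidod] -> 7 lines: tofh psqcp qidod jhhad gqgfi smdci dlm
Hunk 7: at line 1 remove [qidod,jhhad] add [qlz,jlz] -> 7 lines: tofh psqcp qlz jlz gqgfi smdci dlm
Final line 3: qlz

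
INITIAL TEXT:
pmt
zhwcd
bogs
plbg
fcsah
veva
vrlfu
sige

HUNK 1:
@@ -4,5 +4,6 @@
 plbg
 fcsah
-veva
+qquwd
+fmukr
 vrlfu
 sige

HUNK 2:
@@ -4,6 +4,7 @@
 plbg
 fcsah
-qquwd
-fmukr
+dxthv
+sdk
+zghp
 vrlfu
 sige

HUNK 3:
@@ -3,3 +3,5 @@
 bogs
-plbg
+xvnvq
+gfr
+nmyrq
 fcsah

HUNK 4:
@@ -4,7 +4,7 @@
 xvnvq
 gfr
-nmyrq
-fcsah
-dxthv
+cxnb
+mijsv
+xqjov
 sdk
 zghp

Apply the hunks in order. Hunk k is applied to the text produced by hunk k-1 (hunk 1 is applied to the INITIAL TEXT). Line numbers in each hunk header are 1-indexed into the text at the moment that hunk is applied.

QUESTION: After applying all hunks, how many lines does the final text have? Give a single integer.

Hunk 1: at line 4 remove [veva] add [qquwd,fmukr] -> 9 lines: pmt zhwcd bogs plbg fcsah qquwd fmukr vrlfu sige
Hunk 2: at line 4 remove [qquwd,fmukr] add [dxthv,sdk,zghp] -> 10 lines: pmt zhwcd bogs plbg fcsah dxthv sdk zghp vrlfu sige
Hunk 3: at line 3 remove [plbg] add [xvnvq,gfr,nmyrq] -> 12 lines: pmt zhwcd bogs xvnvq gfr nmyrq fcsah dxthv sdk zghp vrlfu sige
Hunk 4: at line 4 remove [nmyrq,fcsah,dxthv] add [cxnb,mijsv,xqjov] -> 12 lines: pmt zhwcd bogs xvnvq gfr cxnb mijsv xqjov sdk zghp vrlfu sige
Final line count: 12

Answer: 12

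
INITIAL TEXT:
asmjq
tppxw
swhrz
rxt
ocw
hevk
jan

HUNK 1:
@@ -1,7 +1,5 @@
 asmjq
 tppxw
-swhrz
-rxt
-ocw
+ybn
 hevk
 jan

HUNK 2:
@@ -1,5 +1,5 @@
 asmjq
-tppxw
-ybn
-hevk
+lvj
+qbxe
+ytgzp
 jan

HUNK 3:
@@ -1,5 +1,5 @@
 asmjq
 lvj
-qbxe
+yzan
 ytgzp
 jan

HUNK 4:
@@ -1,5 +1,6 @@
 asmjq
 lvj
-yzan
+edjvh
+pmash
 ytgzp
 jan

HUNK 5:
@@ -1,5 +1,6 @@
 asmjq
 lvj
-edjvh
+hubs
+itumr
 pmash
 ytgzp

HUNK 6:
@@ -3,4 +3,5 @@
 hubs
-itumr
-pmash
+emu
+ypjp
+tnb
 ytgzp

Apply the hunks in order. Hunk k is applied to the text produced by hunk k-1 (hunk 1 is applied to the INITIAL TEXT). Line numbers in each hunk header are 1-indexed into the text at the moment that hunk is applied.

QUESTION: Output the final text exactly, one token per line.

Hunk 1: at line 1 remove [swhrz,rxt,ocw] add [ybn] -> 5 lines: asmjq tppxw ybn hevk jan
Hunk 2: at line 1 remove [tppxw,ybn,hevk] add [lvj,qbxe,ytgzp] -> 5 lines: asmjq lvj qbxe ytgzp jan
Hunk 3: at line 1 remove [qbxe] add [yzan] -> 5 lines: asmjq lvj yzan ytgzp jan
Hunk 4: at line 1 remove [yzan] add [edjvh,pmash] -> 6 lines: asmjq lvj edjvh pmash ytgzp jan
Hunk 5: at line 1 remove [edjvh] add [hubs,itumr] -> 7 lines: asmjq lvj hubs itumr pmash ytgzp jan
Hunk 6: at line 3 remove [itumr,pmash] add [emu,ypjp,tnb] -> 8 lines: asmjq lvj hubs emu ypjp tnb ytgzp jan

Answer: asmjq
lvj
hubs
emu
ypjp
tnb
ytgzp
jan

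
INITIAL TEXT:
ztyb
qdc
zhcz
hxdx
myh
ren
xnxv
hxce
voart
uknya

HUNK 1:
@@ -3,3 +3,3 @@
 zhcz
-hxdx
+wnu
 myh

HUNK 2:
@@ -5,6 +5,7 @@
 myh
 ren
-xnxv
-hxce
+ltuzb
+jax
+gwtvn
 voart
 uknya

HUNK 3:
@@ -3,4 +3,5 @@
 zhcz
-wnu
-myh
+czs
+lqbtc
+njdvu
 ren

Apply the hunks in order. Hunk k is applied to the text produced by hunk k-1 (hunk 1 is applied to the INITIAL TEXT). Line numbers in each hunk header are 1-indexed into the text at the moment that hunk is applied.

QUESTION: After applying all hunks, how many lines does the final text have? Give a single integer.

Hunk 1: at line 3 remove [hxdx] add [wnu] -> 10 lines: ztyb qdc zhcz wnu myh ren xnxv hxce voart uknya
Hunk 2: at line 5 remove [xnxv,hxce] add [ltuzb,jax,gwtvn] -> 11 lines: ztyb qdc zhcz wnu myh ren ltuzb jax gwtvn voart uknya
Hunk 3: at line 3 remove [wnu,myh] add [czs,lqbtc,njdvu] -> 12 lines: ztyb qdc zhcz czs lqbtc njdvu ren ltuzb jax gwtvn voart uknya
Final line count: 12

Answer: 12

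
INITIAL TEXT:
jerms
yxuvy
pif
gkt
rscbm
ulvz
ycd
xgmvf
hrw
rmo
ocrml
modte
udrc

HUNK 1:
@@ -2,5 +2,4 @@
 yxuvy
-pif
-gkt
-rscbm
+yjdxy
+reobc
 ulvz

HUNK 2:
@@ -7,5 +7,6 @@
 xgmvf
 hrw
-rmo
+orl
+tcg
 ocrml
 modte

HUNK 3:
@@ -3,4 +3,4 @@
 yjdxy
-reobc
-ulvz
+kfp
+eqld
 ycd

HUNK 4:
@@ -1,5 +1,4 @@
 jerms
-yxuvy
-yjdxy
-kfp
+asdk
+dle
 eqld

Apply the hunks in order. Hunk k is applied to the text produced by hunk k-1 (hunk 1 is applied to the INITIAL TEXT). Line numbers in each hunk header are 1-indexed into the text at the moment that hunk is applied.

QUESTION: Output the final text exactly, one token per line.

Answer: jerms
asdk
dle
eqld
ycd
xgmvf
hrw
orl
tcg
ocrml
modte
udrc

Derivation:
Hunk 1: at line 2 remove [pif,gkt,rscbm] add [yjdxy,reobc] -> 12 lines: jerms yxuvy yjdxy reobc ulvz ycd xgmvf hrw rmo ocrml modte udrc
Hunk 2: at line 7 remove [rmo] add [orl,tcg] -> 13 lines: jerms yxuvy yjdxy reobc ulvz ycd xgmvf hrw orl tcg ocrml modte udrc
Hunk 3: at line 3 remove [reobc,ulvz] add [kfp,eqld] -> 13 lines: jerms yxuvy yjdxy kfp eqld ycd xgmvf hrw orl tcg ocrml modte udrc
Hunk 4: at line 1 remove [yxuvy,yjdxy,kfp] add [asdk,dle] -> 12 lines: jerms asdk dle eqld ycd xgmvf hrw orl tcg ocrml modte udrc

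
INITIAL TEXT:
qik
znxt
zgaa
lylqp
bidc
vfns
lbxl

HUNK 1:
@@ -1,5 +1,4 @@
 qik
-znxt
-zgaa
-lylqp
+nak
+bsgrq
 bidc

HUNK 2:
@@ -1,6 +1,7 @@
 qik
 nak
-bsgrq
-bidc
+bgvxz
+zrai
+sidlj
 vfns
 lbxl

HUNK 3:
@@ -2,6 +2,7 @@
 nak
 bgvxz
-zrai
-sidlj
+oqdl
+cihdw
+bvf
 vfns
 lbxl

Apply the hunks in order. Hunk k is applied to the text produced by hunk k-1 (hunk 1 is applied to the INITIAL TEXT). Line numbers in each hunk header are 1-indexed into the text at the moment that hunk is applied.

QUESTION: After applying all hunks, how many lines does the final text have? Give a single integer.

Answer: 8

Derivation:
Hunk 1: at line 1 remove [znxt,zgaa,lylqp] add [nak,bsgrq] -> 6 lines: qik nak bsgrq bidc vfns lbxl
Hunk 2: at line 1 remove [bsgrq,bidc] add [bgvxz,zrai,sidlj] -> 7 lines: qik nak bgvxz zrai sidlj vfns lbxl
Hunk 3: at line 2 remove [zrai,sidlj] add [oqdl,cihdw,bvf] -> 8 lines: qik nak bgvxz oqdl cihdw bvf vfns lbxl
Final line count: 8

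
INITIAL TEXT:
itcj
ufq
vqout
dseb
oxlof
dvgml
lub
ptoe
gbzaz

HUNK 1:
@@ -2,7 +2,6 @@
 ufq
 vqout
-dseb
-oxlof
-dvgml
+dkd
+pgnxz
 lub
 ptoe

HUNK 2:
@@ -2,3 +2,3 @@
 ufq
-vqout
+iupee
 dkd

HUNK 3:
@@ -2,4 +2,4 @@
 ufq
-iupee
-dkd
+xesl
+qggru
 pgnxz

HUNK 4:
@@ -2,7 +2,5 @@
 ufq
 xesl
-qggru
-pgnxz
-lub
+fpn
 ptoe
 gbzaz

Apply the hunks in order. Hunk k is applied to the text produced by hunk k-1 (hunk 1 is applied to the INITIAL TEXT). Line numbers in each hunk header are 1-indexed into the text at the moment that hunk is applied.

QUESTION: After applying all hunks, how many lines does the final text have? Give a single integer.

Hunk 1: at line 2 remove [dseb,oxlof,dvgml] add [dkd,pgnxz] -> 8 lines: itcj ufq vqout dkd pgnxz lub ptoe gbzaz
Hunk 2: at line 2 remove [vqout] add [iupee] -> 8 lines: itcj ufq iupee dkd pgnxz lub ptoe gbzaz
Hunk 3: at line 2 remove [iupee,dkd] add [xesl,qggru] -> 8 lines: itcj ufq xesl qggru pgnxz lub ptoe gbzaz
Hunk 4: at line 2 remove [qggru,pgnxz,lub] add [fpn] -> 6 lines: itcj ufq xesl fpn ptoe gbzaz
Final line count: 6

Answer: 6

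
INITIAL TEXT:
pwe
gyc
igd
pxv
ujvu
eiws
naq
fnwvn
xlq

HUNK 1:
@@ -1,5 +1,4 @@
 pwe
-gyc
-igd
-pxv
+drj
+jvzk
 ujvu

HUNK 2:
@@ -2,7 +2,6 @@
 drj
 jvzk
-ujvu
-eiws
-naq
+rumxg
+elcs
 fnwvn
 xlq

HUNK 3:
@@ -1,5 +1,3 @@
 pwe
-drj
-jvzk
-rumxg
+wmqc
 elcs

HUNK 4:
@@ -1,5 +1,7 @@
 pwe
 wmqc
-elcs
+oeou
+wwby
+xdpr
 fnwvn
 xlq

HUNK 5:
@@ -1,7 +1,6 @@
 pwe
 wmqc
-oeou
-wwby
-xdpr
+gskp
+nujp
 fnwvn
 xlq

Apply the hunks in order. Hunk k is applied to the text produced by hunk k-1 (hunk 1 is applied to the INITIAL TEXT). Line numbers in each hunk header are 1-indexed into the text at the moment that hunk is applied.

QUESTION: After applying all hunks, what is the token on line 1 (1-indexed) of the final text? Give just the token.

Answer: pwe

Derivation:
Hunk 1: at line 1 remove [gyc,igd,pxv] add [drj,jvzk] -> 8 lines: pwe drj jvzk ujvu eiws naq fnwvn xlq
Hunk 2: at line 2 remove [ujvu,eiws,naq] add [rumxg,elcs] -> 7 lines: pwe drj jvzk rumxg elcs fnwvn xlq
Hunk 3: at line 1 remove [drj,jvzk,rumxg] add [wmqc] -> 5 lines: pwe wmqc elcs fnwvn xlq
Hunk 4: at line 1 remove [elcs] add [oeou,wwby,xdpr] -> 7 lines: pwe wmqc oeou wwby xdpr fnwvn xlq
Hunk 5: at line 1 remove [oeou,wwby,xdpr] add [gskp,nujp] -> 6 lines: pwe wmqc gskp nujp fnwvn xlq
Final line 1: pwe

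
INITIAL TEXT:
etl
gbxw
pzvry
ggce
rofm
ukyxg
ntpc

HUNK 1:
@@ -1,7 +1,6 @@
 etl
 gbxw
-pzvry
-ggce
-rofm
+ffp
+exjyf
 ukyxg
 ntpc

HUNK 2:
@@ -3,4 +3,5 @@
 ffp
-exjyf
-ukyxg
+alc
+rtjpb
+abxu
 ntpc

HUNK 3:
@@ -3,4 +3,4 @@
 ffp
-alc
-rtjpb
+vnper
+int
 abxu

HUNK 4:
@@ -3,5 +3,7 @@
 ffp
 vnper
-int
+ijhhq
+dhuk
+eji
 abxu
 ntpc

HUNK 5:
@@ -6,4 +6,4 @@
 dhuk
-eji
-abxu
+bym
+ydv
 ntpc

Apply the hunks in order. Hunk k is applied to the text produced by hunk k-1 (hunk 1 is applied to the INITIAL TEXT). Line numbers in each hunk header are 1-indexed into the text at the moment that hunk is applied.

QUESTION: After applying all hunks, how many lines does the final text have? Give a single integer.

Answer: 9

Derivation:
Hunk 1: at line 1 remove [pzvry,ggce,rofm] add [ffp,exjyf] -> 6 lines: etl gbxw ffp exjyf ukyxg ntpc
Hunk 2: at line 3 remove [exjyf,ukyxg] add [alc,rtjpb,abxu] -> 7 lines: etl gbxw ffp alc rtjpb abxu ntpc
Hunk 3: at line 3 remove [alc,rtjpb] add [vnper,int] -> 7 lines: etl gbxw ffp vnper int abxu ntpc
Hunk 4: at line 3 remove [int] add [ijhhq,dhuk,eji] -> 9 lines: etl gbxw ffp vnper ijhhq dhuk eji abxu ntpc
Hunk 5: at line 6 remove [eji,abxu] add [bym,ydv] -> 9 lines: etl gbxw ffp vnper ijhhq dhuk bym ydv ntpc
Final line count: 9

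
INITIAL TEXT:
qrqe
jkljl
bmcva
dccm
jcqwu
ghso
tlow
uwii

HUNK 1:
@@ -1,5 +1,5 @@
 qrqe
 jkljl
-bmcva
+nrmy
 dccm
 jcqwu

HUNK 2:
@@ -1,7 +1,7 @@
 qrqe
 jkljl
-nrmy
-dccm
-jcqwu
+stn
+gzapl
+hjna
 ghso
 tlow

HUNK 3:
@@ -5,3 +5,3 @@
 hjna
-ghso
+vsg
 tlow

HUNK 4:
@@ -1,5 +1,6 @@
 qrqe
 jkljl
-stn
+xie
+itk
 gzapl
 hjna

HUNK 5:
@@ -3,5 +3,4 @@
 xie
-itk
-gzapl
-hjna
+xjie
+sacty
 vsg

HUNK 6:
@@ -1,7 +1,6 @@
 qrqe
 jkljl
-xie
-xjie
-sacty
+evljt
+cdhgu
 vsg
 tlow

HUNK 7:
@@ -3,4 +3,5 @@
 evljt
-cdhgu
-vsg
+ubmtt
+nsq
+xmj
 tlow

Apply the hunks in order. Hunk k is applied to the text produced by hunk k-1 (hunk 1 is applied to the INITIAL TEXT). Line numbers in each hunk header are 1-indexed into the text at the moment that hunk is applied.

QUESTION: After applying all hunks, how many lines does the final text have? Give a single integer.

Answer: 8

Derivation:
Hunk 1: at line 1 remove [bmcva] add [nrmy] -> 8 lines: qrqe jkljl nrmy dccm jcqwu ghso tlow uwii
Hunk 2: at line 1 remove [nrmy,dccm,jcqwu] add [stn,gzapl,hjna] -> 8 lines: qrqe jkljl stn gzapl hjna ghso tlow uwii
Hunk 3: at line 5 remove [ghso] add [vsg] -> 8 lines: qrqe jkljl stn gzapl hjna vsg tlow uwii
Hunk 4: at line 1 remove [stn] add [xie,itk] -> 9 lines: qrqe jkljl xie itk gzapl hjna vsg tlow uwii
Hunk 5: at line 3 remove [itk,gzapl,hjna] add [xjie,sacty] -> 8 lines: qrqe jkljl xie xjie sacty vsg tlow uwii
Hunk 6: at line 1 remove [xie,xjie,sacty] add [evljt,cdhgu] -> 7 lines: qrqe jkljl evljt cdhgu vsg tlow uwii
Hunk 7: at line 3 remove [cdhgu,vsg] add [ubmtt,nsq,xmj] -> 8 lines: qrqe jkljl evljt ubmtt nsq xmj tlow uwii
Final line count: 8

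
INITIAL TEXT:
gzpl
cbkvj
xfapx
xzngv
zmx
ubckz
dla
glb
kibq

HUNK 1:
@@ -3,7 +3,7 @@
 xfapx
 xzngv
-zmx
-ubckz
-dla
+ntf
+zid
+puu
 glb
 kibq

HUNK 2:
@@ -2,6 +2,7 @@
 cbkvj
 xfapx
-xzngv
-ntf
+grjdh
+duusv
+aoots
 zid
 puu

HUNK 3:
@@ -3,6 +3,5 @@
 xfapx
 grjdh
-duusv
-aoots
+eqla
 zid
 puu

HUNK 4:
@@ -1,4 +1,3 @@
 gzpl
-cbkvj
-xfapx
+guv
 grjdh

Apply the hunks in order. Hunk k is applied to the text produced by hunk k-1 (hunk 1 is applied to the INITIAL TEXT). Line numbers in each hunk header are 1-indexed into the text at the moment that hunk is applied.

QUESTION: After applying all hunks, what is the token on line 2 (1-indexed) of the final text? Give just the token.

Hunk 1: at line 3 remove [zmx,ubckz,dla] add [ntf,zid,puu] -> 9 lines: gzpl cbkvj xfapx xzngv ntf zid puu glb kibq
Hunk 2: at line 2 remove [xzngv,ntf] add [grjdh,duusv,aoots] -> 10 lines: gzpl cbkvj xfapx grjdh duusv aoots zid puu glb kibq
Hunk 3: at line 3 remove [duusv,aoots] add [eqla] -> 9 lines: gzpl cbkvj xfapx grjdh eqla zid puu glb kibq
Hunk 4: at line 1 remove [cbkvj,xfapx] add [guv] -> 8 lines: gzpl guv grjdh eqla zid puu glb kibq
Final line 2: guv

Answer: guv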